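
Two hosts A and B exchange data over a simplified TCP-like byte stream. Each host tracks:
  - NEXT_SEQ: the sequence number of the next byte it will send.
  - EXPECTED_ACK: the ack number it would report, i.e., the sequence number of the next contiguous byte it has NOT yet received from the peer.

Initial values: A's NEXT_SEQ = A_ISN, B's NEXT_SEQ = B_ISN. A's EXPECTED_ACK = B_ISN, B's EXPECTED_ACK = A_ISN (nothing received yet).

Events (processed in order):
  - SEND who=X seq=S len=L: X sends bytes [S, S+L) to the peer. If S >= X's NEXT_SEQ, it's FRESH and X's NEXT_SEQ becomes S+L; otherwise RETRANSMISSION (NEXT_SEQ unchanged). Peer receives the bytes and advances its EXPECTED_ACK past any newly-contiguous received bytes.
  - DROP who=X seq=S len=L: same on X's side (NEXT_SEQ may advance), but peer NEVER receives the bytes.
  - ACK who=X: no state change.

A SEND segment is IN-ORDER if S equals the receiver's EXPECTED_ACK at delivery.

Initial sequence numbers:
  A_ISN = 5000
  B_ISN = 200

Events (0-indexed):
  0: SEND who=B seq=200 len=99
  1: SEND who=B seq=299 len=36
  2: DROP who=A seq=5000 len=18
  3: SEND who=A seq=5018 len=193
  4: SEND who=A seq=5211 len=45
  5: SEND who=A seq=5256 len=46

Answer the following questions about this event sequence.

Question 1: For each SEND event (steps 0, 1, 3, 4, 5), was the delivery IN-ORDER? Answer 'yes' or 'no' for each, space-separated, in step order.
Answer: yes yes no no no

Derivation:
Step 0: SEND seq=200 -> in-order
Step 1: SEND seq=299 -> in-order
Step 3: SEND seq=5018 -> out-of-order
Step 4: SEND seq=5211 -> out-of-order
Step 5: SEND seq=5256 -> out-of-order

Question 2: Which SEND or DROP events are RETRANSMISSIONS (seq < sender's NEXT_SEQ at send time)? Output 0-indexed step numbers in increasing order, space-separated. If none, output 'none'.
Answer: none

Derivation:
Step 0: SEND seq=200 -> fresh
Step 1: SEND seq=299 -> fresh
Step 2: DROP seq=5000 -> fresh
Step 3: SEND seq=5018 -> fresh
Step 4: SEND seq=5211 -> fresh
Step 5: SEND seq=5256 -> fresh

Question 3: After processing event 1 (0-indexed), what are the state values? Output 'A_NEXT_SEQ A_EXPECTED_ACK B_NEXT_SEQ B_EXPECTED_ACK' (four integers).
After event 0: A_seq=5000 A_ack=299 B_seq=299 B_ack=5000
After event 1: A_seq=5000 A_ack=335 B_seq=335 B_ack=5000

5000 335 335 5000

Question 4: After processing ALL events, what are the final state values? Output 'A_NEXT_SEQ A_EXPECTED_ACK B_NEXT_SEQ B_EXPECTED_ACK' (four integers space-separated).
After event 0: A_seq=5000 A_ack=299 B_seq=299 B_ack=5000
After event 1: A_seq=5000 A_ack=335 B_seq=335 B_ack=5000
After event 2: A_seq=5018 A_ack=335 B_seq=335 B_ack=5000
After event 3: A_seq=5211 A_ack=335 B_seq=335 B_ack=5000
After event 4: A_seq=5256 A_ack=335 B_seq=335 B_ack=5000
After event 5: A_seq=5302 A_ack=335 B_seq=335 B_ack=5000

Answer: 5302 335 335 5000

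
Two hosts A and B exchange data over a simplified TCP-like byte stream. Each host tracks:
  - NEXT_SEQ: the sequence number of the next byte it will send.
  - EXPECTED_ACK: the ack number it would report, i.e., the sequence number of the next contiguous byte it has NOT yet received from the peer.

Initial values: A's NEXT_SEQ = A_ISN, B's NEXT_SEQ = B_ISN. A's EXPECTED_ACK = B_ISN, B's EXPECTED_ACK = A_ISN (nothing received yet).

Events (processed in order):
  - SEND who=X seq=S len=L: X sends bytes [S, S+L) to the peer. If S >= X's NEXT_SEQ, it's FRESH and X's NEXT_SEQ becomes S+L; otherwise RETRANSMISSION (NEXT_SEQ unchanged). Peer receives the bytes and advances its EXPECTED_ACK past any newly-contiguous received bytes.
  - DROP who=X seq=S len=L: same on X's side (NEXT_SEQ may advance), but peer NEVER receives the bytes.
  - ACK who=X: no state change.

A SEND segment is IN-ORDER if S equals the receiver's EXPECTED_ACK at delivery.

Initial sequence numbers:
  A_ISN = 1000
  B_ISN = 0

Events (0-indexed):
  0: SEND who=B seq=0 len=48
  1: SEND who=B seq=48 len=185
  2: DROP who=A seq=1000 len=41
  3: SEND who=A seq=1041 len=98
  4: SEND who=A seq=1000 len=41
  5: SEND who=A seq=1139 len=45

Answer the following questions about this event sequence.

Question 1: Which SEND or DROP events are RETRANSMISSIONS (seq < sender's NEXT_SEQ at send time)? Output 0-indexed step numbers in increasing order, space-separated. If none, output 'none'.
Step 0: SEND seq=0 -> fresh
Step 1: SEND seq=48 -> fresh
Step 2: DROP seq=1000 -> fresh
Step 3: SEND seq=1041 -> fresh
Step 4: SEND seq=1000 -> retransmit
Step 5: SEND seq=1139 -> fresh

Answer: 4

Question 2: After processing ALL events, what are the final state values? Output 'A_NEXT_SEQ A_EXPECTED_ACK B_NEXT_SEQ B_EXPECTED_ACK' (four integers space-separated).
After event 0: A_seq=1000 A_ack=48 B_seq=48 B_ack=1000
After event 1: A_seq=1000 A_ack=233 B_seq=233 B_ack=1000
After event 2: A_seq=1041 A_ack=233 B_seq=233 B_ack=1000
After event 3: A_seq=1139 A_ack=233 B_seq=233 B_ack=1000
After event 4: A_seq=1139 A_ack=233 B_seq=233 B_ack=1139
After event 5: A_seq=1184 A_ack=233 B_seq=233 B_ack=1184

Answer: 1184 233 233 1184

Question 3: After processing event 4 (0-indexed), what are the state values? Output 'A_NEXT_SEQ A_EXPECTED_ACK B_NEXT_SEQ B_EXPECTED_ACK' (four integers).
After event 0: A_seq=1000 A_ack=48 B_seq=48 B_ack=1000
After event 1: A_seq=1000 A_ack=233 B_seq=233 B_ack=1000
After event 2: A_seq=1041 A_ack=233 B_seq=233 B_ack=1000
After event 3: A_seq=1139 A_ack=233 B_seq=233 B_ack=1000
After event 4: A_seq=1139 A_ack=233 B_seq=233 B_ack=1139

1139 233 233 1139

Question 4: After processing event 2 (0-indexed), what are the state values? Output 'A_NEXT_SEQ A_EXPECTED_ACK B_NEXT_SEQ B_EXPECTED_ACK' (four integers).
After event 0: A_seq=1000 A_ack=48 B_seq=48 B_ack=1000
After event 1: A_seq=1000 A_ack=233 B_seq=233 B_ack=1000
After event 2: A_seq=1041 A_ack=233 B_seq=233 B_ack=1000

1041 233 233 1000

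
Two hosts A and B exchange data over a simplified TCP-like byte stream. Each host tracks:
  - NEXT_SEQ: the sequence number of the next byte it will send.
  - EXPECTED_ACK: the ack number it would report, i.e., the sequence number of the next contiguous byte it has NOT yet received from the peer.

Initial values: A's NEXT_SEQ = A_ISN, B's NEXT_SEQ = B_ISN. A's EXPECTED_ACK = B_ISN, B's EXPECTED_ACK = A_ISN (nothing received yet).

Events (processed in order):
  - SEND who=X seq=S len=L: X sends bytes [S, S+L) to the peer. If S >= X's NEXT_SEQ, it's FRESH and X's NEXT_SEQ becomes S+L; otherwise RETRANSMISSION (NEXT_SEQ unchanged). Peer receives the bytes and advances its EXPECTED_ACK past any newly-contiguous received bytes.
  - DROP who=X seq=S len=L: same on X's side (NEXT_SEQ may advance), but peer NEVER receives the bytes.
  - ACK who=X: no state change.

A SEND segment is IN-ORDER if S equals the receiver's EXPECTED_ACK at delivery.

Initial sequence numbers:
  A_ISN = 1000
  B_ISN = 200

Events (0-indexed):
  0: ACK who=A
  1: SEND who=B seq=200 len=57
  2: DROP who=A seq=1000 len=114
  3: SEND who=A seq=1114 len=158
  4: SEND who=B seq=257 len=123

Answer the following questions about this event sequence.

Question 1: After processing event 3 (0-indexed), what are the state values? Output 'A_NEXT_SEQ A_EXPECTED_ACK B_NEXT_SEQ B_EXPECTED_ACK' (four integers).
After event 0: A_seq=1000 A_ack=200 B_seq=200 B_ack=1000
After event 1: A_seq=1000 A_ack=257 B_seq=257 B_ack=1000
After event 2: A_seq=1114 A_ack=257 B_seq=257 B_ack=1000
After event 3: A_seq=1272 A_ack=257 B_seq=257 B_ack=1000

1272 257 257 1000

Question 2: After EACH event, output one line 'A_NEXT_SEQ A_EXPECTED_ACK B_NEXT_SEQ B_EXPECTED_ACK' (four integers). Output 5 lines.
1000 200 200 1000
1000 257 257 1000
1114 257 257 1000
1272 257 257 1000
1272 380 380 1000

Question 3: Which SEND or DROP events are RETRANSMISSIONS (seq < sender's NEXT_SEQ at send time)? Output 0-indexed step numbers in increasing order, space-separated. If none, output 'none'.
Answer: none

Derivation:
Step 1: SEND seq=200 -> fresh
Step 2: DROP seq=1000 -> fresh
Step 3: SEND seq=1114 -> fresh
Step 4: SEND seq=257 -> fresh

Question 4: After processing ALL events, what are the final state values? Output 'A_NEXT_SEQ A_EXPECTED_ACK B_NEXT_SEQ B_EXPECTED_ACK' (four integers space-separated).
After event 0: A_seq=1000 A_ack=200 B_seq=200 B_ack=1000
After event 1: A_seq=1000 A_ack=257 B_seq=257 B_ack=1000
After event 2: A_seq=1114 A_ack=257 B_seq=257 B_ack=1000
After event 3: A_seq=1272 A_ack=257 B_seq=257 B_ack=1000
After event 4: A_seq=1272 A_ack=380 B_seq=380 B_ack=1000

Answer: 1272 380 380 1000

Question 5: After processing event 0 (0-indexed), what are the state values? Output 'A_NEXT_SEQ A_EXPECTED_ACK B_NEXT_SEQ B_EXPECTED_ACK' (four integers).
After event 0: A_seq=1000 A_ack=200 B_seq=200 B_ack=1000

1000 200 200 1000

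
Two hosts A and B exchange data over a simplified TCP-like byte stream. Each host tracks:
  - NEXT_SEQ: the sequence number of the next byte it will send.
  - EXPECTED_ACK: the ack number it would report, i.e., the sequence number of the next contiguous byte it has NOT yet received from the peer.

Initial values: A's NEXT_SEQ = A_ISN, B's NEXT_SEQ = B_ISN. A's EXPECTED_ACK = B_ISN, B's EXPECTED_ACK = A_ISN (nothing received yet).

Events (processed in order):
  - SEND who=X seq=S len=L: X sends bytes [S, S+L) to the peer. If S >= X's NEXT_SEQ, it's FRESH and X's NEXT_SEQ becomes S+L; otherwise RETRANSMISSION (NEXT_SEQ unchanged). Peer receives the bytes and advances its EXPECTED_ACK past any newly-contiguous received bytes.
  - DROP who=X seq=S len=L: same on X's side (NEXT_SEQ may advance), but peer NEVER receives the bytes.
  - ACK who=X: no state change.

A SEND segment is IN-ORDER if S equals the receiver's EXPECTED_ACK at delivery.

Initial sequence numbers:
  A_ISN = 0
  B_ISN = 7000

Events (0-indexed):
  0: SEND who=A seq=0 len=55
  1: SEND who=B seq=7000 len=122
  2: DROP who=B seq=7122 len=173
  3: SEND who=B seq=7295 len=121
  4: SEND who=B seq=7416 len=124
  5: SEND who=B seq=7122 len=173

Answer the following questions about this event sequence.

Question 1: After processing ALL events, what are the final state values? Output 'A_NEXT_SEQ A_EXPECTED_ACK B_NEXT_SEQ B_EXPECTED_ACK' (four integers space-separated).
Answer: 55 7540 7540 55

Derivation:
After event 0: A_seq=55 A_ack=7000 B_seq=7000 B_ack=55
After event 1: A_seq=55 A_ack=7122 B_seq=7122 B_ack=55
After event 2: A_seq=55 A_ack=7122 B_seq=7295 B_ack=55
After event 3: A_seq=55 A_ack=7122 B_seq=7416 B_ack=55
After event 4: A_seq=55 A_ack=7122 B_seq=7540 B_ack=55
After event 5: A_seq=55 A_ack=7540 B_seq=7540 B_ack=55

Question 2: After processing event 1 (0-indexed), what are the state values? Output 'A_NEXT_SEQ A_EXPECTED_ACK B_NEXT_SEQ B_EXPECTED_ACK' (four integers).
After event 0: A_seq=55 A_ack=7000 B_seq=7000 B_ack=55
After event 1: A_seq=55 A_ack=7122 B_seq=7122 B_ack=55

55 7122 7122 55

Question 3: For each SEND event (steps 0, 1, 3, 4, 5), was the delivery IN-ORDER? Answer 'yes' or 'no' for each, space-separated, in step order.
Step 0: SEND seq=0 -> in-order
Step 1: SEND seq=7000 -> in-order
Step 3: SEND seq=7295 -> out-of-order
Step 4: SEND seq=7416 -> out-of-order
Step 5: SEND seq=7122 -> in-order

Answer: yes yes no no yes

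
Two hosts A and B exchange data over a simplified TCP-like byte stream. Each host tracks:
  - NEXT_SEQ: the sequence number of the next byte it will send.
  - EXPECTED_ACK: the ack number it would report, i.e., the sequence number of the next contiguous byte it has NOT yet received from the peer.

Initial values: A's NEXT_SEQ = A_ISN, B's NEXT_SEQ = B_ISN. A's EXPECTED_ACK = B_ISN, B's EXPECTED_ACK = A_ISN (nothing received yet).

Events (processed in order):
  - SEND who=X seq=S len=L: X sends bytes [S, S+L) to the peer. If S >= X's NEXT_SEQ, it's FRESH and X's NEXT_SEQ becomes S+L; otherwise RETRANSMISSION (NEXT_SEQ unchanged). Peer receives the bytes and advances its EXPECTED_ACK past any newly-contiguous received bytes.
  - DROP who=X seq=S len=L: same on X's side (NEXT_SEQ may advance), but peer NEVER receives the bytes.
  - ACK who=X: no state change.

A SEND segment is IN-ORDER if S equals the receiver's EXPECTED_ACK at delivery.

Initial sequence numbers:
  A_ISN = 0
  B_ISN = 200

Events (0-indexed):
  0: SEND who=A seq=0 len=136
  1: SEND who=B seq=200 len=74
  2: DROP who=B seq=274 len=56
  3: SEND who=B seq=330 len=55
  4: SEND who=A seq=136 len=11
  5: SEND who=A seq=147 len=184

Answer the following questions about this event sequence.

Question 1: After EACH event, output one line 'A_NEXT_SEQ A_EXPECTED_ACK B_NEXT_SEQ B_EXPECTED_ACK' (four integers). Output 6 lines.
136 200 200 136
136 274 274 136
136 274 330 136
136 274 385 136
147 274 385 147
331 274 385 331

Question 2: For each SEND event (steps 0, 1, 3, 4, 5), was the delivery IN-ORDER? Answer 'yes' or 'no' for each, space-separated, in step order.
Step 0: SEND seq=0 -> in-order
Step 1: SEND seq=200 -> in-order
Step 3: SEND seq=330 -> out-of-order
Step 4: SEND seq=136 -> in-order
Step 5: SEND seq=147 -> in-order

Answer: yes yes no yes yes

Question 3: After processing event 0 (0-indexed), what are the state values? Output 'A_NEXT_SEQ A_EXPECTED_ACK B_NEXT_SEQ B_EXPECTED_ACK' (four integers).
After event 0: A_seq=136 A_ack=200 B_seq=200 B_ack=136

136 200 200 136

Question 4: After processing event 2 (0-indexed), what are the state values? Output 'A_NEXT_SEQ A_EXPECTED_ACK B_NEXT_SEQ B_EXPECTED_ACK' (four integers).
After event 0: A_seq=136 A_ack=200 B_seq=200 B_ack=136
After event 1: A_seq=136 A_ack=274 B_seq=274 B_ack=136
After event 2: A_seq=136 A_ack=274 B_seq=330 B_ack=136

136 274 330 136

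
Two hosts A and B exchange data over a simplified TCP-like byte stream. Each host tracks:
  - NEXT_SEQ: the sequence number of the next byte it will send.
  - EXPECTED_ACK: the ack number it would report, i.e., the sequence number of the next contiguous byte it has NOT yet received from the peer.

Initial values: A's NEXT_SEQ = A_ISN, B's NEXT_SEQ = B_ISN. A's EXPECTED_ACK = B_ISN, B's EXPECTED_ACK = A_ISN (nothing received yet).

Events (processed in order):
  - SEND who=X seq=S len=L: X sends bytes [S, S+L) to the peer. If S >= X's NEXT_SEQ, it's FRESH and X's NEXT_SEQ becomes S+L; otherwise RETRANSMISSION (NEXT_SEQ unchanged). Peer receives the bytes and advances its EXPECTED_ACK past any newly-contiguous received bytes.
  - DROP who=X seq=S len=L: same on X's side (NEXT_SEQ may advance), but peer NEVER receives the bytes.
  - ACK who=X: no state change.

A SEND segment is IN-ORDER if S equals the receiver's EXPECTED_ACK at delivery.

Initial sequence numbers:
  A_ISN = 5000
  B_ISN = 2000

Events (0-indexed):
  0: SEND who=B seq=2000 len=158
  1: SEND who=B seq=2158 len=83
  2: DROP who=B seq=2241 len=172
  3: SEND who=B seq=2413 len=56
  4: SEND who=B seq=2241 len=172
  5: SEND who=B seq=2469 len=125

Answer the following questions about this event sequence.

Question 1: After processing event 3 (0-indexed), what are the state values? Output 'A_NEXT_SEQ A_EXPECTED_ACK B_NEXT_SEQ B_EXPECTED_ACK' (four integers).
After event 0: A_seq=5000 A_ack=2158 B_seq=2158 B_ack=5000
After event 1: A_seq=5000 A_ack=2241 B_seq=2241 B_ack=5000
After event 2: A_seq=5000 A_ack=2241 B_seq=2413 B_ack=5000
After event 3: A_seq=5000 A_ack=2241 B_seq=2469 B_ack=5000

5000 2241 2469 5000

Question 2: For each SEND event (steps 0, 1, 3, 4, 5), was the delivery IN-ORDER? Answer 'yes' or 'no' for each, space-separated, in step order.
Step 0: SEND seq=2000 -> in-order
Step 1: SEND seq=2158 -> in-order
Step 3: SEND seq=2413 -> out-of-order
Step 4: SEND seq=2241 -> in-order
Step 5: SEND seq=2469 -> in-order

Answer: yes yes no yes yes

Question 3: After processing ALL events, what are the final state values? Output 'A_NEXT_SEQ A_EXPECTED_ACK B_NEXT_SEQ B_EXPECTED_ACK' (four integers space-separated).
After event 0: A_seq=5000 A_ack=2158 B_seq=2158 B_ack=5000
After event 1: A_seq=5000 A_ack=2241 B_seq=2241 B_ack=5000
After event 2: A_seq=5000 A_ack=2241 B_seq=2413 B_ack=5000
After event 3: A_seq=5000 A_ack=2241 B_seq=2469 B_ack=5000
After event 4: A_seq=5000 A_ack=2469 B_seq=2469 B_ack=5000
After event 5: A_seq=5000 A_ack=2594 B_seq=2594 B_ack=5000

Answer: 5000 2594 2594 5000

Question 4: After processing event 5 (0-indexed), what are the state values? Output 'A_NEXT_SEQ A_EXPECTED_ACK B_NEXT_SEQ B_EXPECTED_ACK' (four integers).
After event 0: A_seq=5000 A_ack=2158 B_seq=2158 B_ack=5000
After event 1: A_seq=5000 A_ack=2241 B_seq=2241 B_ack=5000
After event 2: A_seq=5000 A_ack=2241 B_seq=2413 B_ack=5000
After event 3: A_seq=5000 A_ack=2241 B_seq=2469 B_ack=5000
After event 4: A_seq=5000 A_ack=2469 B_seq=2469 B_ack=5000
After event 5: A_seq=5000 A_ack=2594 B_seq=2594 B_ack=5000

5000 2594 2594 5000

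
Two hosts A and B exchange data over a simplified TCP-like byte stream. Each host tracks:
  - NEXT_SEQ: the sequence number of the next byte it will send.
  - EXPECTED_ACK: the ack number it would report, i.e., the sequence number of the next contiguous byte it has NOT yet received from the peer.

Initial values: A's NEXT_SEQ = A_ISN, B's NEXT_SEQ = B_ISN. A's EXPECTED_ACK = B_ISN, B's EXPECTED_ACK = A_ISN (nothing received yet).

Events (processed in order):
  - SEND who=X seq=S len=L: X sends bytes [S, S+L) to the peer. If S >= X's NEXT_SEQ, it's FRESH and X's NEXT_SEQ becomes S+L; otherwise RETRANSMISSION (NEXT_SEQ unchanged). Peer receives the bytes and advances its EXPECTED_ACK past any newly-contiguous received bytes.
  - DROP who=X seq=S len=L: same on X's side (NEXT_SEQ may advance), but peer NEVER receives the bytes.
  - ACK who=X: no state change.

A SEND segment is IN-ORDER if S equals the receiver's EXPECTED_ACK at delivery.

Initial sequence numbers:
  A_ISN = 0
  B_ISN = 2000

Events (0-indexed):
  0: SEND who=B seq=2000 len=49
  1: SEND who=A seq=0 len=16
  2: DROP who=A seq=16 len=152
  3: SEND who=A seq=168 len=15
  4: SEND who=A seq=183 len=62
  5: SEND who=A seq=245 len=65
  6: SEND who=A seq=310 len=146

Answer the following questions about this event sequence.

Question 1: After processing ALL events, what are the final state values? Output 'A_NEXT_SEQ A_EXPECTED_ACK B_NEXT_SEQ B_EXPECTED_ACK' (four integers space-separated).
After event 0: A_seq=0 A_ack=2049 B_seq=2049 B_ack=0
After event 1: A_seq=16 A_ack=2049 B_seq=2049 B_ack=16
After event 2: A_seq=168 A_ack=2049 B_seq=2049 B_ack=16
After event 3: A_seq=183 A_ack=2049 B_seq=2049 B_ack=16
After event 4: A_seq=245 A_ack=2049 B_seq=2049 B_ack=16
After event 5: A_seq=310 A_ack=2049 B_seq=2049 B_ack=16
After event 6: A_seq=456 A_ack=2049 B_seq=2049 B_ack=16

Answer: 456 2049 2049 16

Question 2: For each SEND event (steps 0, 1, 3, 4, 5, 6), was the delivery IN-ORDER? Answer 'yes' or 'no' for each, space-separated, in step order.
Step 0: SEND seq=2000 -> in-order
Step 1: SEND seq=0 -> in-order
Step 3: SEND seq=168 -> out-of-order
Step 4: SEND seq=183 -> out-of-order
Step 5: SEND seq=245 -> out-of-order
Step 6: SEND seq=310 -> out-of-order

Answer: yes yes no no no no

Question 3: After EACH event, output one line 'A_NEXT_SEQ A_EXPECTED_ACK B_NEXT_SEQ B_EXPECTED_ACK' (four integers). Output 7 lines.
0 2049 2049 0
16 2049 2049 16
168 2049 2049 16
183 2049 2049 16
245 2049 2049 16
310 2049 2049 16
456 2049 2049 16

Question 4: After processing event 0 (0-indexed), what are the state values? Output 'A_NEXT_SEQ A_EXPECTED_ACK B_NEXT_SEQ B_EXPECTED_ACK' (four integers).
After event 0: A_seq=0 A_ack=2049 B_seq=2049 B_ack=0

0 2049 2049 0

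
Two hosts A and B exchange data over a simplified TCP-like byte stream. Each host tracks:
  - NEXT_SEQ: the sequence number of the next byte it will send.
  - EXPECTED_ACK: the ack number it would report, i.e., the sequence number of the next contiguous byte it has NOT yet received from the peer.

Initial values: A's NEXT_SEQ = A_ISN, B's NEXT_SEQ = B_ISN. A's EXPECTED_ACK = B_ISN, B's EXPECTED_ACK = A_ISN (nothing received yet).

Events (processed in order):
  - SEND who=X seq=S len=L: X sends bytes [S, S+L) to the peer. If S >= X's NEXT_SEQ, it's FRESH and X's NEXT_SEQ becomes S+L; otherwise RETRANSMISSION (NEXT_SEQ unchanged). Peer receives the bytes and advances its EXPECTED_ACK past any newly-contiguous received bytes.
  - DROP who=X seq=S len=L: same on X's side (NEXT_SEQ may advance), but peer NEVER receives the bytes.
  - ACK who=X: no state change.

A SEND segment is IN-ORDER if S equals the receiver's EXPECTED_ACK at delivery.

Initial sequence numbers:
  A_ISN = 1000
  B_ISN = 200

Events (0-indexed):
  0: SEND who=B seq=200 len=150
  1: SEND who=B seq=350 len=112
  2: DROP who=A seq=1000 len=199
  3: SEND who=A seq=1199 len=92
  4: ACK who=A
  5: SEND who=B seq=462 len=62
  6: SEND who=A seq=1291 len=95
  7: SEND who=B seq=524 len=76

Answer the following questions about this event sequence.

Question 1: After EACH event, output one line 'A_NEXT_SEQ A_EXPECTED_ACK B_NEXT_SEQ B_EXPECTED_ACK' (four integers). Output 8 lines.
1000 350 350 1000
1000 462 462 1000
1199 462 462 1000
1291 462 462 1000
1291 462 462 1000
1291 524 524 1000
1386 524 524 1000
1386 600 600 1000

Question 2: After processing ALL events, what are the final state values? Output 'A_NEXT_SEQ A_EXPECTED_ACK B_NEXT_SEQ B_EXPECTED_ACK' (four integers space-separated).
Answer: 1386 600 600 1000

Derivation:
After event 0: A_seq=1000 A_ack=350 B_seq=350 B_ack=1000
After event 1: A_seq=1000 A_ack=462 B_seq=462 B_ack=1000
After event 2: A_seq=1199 A_ack=462 B_seq=462 B_ack=1000
After event 3: A_seq=1291 A_ack=462 B_seq=462 B_ack=1000
After event 4: A_seq=1291 A_ack=462 B_seq=462 B_ack=1000
After event 5: A_seq=1291 A_ack=524 B_seq=524 B_ack=1000
After event 6: A_seq=1386 A_ack=524 B_seq=524 B_ack=1000
After event 7: A_seq=1386 A_ack=600 B_seq=600 B_ack=1000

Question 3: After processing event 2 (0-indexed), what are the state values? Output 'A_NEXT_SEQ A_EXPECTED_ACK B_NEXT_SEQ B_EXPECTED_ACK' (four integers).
After event 0: A_seq=1000 A_ack=350 B_seq=350 B_ack=1000
After event 1: A_seq=1000 A_ack=462 B_seq=462 B_ack=1000
After event 2: A_seq=1199 A_ack=462 B_seq=462 B_ack=1000

1199 462 462 1000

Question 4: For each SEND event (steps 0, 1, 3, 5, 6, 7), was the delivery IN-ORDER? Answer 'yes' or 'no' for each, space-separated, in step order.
Step 0: SEND seq=200 -> in-order
Step 1: SEND seq=350 -> in-order
Step 3: SEND seq=1199 -> out-of-order
Step 5: SEND seq=462 -> in-order
Step 6: SEND seq=1291 -> out-of-order
Step 7: SEND seq=524 -> in-order

Answer: yes yes no yes no yes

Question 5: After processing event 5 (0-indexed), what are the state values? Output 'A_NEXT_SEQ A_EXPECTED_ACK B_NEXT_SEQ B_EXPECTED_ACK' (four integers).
After event 0: A_seq=1000 A_ack=350 B_seq=350 B_ack=1000
After event 1: A_seq=1000 A_ack=462 B_seq=462 B_ack=1000
After event 2: A_seq=1199 A_ack=462 B_seq=462 B_ack=1000
After event 3: A_seq=1291 A_ack=462 B_seq=462 B_ack=1000
After event 4: A_seq=1291 A_ack=462 B_seq=462 B_ack=1000
After event 5: A_seq=1291 A_ack=524 B_seq=524 B_ack=1000

1291 524 524 1000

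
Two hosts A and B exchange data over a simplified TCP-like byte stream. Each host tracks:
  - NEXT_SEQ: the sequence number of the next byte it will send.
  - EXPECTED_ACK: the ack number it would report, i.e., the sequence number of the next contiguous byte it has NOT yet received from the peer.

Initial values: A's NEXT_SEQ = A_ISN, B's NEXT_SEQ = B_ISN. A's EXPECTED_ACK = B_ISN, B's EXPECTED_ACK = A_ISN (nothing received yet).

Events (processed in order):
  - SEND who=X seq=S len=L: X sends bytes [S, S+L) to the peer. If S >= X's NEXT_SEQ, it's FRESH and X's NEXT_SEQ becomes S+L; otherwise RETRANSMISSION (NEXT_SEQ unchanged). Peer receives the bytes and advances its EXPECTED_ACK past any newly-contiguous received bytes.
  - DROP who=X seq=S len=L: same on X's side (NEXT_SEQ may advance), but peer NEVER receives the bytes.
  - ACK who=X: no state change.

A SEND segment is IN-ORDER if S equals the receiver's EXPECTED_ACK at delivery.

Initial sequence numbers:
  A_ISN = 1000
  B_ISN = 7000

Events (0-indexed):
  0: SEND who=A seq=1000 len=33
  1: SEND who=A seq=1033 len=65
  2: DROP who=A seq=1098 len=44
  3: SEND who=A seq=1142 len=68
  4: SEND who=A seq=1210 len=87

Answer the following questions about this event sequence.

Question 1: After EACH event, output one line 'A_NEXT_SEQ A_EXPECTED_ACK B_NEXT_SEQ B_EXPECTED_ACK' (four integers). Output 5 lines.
1033 7000 7000 1033
1098 7000 7000 1098
1142 7000 7000 1098
1210 7000 7000 1098
1297 7000 7000 1098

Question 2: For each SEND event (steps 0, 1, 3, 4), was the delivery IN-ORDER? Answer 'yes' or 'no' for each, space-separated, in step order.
Step 0: SEND seq=1000 -> in-order
Step 1: SEND seq=1033 -> in-order
Step 3: SEND seq=1142 -> out-of-order
Step 4: SEND seq=1210 -> out-of-order

Answer: yes yes no no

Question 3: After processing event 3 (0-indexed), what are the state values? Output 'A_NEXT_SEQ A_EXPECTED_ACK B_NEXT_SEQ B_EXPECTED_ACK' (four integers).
After event 0: A_seq=1033 A_ack=7000 B_seq=7000 B_ack=1033
After event 1: A_seq=1098 A_ack=7000 B_seq=7000 B_ack=1098
After event 2: A_seq=1142 A_ack=7000 B_seq=7000 B_ack=1098
After event 3: A_seq=1210 A_ack=7000 B_seq=7000 B_ack=1098

1210 7000 7000 1098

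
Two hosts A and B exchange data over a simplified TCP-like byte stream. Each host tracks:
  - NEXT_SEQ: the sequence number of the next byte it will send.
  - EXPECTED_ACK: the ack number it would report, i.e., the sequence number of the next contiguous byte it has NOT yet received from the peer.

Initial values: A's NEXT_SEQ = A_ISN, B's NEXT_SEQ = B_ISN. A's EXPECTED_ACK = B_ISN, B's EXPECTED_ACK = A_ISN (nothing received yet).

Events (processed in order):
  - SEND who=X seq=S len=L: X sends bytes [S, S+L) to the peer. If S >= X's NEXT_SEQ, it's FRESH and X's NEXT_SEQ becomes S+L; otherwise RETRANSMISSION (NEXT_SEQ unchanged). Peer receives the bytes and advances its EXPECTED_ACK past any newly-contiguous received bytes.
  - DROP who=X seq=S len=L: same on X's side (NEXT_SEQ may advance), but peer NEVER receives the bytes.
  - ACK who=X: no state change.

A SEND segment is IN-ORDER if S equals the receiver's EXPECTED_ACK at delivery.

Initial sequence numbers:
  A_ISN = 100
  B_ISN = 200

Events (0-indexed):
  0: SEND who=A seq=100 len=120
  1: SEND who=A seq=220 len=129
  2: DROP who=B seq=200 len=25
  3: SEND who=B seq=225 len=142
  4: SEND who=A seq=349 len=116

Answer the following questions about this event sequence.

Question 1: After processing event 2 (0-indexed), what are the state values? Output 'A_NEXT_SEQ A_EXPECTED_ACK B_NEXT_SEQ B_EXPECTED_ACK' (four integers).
After event 0: A_seq=220 A_ack=200 B_seq=200 B_ack=220
After event 1: A_seq=349 A_ack=200 B_seq=200 B_ack=349
After event 2: A_seq=349 A_ack=200 B_seq=225 B_ack=349

349 200 225 349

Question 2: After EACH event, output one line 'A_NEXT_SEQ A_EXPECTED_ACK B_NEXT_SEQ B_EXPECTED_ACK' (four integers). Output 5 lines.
220 200 200 220
349 200 200 349
349 200 225 349
349 200 367 349
465 200 367 465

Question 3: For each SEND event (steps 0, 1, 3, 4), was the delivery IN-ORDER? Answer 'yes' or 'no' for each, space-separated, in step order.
Step 0: SEND seq=100 -> in-order
Step 1: SEND seq=220 -> in-order
Step 3: SEND seq=225 -> out-of-order
Step 4: SEND seq=349 -> in-order

Answer: yes yes no yes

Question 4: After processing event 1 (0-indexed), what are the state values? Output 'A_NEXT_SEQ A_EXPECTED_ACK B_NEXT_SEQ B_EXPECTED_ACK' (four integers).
After event 0: A_seq=220 A_ack=200 B_seq=200 B_ack=220
After event 1: A_seq=349 A_ack=200 B_seq=200 B_ack=349

349 200 200 349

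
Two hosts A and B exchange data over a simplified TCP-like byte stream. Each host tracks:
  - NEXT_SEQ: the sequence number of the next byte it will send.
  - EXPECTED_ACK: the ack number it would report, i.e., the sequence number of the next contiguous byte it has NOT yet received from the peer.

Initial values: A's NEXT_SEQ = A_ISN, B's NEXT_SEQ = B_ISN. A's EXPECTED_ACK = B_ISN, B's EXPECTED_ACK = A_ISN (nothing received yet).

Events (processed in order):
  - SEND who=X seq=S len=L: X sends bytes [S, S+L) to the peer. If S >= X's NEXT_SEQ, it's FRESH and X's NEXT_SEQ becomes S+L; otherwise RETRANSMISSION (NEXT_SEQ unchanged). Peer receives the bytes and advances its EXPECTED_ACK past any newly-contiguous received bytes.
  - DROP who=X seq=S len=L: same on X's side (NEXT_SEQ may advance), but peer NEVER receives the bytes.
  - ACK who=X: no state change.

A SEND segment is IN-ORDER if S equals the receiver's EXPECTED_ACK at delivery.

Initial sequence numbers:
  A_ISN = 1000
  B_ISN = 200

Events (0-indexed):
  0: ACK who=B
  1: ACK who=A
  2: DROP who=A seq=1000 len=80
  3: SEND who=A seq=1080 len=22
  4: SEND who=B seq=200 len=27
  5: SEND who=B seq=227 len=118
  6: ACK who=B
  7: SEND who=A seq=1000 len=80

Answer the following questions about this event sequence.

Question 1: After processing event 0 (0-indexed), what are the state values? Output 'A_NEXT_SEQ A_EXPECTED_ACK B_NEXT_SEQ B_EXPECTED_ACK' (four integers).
After event 0: A_seq=1000 A_ack=200 B_seq=200 B_ack=1000

1000 200 200 1000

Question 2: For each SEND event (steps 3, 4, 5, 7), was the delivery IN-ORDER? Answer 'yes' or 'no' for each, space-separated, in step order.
Answer: no yes yes yes

Derivation:
Step 3: SEND seq=1080 -> out-of-order
Step 4: SEND seq=200 -> in-order
Step 5: SEND seq=227 -> in-order
Step 7: SEND seq=1000 -> in-order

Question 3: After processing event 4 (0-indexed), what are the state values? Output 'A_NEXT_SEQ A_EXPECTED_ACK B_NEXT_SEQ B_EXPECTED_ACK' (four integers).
After event 0: A_seq=1000 A_ack=200 B_seq=200 B_ack=1000
After event 1: A_seq=1000 A_ack=200 B_seq=200 B_ack=1000
After event 2: A_seq=1080 A_ack=200 B_seq=200 B_ack=1000
After event 3: A_seq=1102 A_ack=200 B_seq=200 B_ack=1000
After event 4: A_seq=1102 A_ack=227 B_seq=227 B_ack=1000

1102 227 227 1000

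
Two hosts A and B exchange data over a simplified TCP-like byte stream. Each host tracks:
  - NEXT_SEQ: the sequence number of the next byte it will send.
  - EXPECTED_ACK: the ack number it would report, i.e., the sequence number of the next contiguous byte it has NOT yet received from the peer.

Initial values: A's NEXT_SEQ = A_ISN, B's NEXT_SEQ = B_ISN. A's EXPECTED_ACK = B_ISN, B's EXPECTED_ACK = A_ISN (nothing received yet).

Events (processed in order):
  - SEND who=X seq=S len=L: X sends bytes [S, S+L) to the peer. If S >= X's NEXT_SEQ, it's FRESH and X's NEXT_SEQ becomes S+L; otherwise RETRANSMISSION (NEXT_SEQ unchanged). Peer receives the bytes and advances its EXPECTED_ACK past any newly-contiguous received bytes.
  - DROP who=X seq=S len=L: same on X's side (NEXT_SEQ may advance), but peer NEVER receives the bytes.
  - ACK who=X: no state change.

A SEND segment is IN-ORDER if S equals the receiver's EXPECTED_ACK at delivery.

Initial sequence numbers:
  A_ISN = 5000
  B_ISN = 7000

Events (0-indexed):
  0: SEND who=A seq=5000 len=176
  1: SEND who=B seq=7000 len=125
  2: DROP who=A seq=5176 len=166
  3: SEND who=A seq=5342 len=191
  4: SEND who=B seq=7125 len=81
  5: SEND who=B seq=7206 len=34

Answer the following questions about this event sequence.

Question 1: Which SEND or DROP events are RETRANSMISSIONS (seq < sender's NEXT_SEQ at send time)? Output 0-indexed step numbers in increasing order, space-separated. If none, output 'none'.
Answer: none

Derivation:
Step 0: SEND seq=5000 -> fresh
Step 1: SEND seq=7000 -> fresh
Step 2: DROP seq=5176 -> fresh
Step 3: SEND seq=5342 -> fresh
Step 4: SEND seq=7125 -> fresh
Step 5: SEND seq=7206 -> fresh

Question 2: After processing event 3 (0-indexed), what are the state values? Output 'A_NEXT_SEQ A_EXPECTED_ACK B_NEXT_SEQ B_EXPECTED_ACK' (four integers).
After event 0: A_seq=5176 A_ack=7000 B_seq=7000 B_ack=5176
After event 1: A_seq=5176 A_ack=7125 B_seq=7125 B_ack=5176
After event 2: A_seq=5342 A_ack=7125 B_seq=7125 B_ack=5176
After event 3: A_seq=5533 A_ack=7125 B_seq=7125 B_ack=5176

5533 7125 7125 5176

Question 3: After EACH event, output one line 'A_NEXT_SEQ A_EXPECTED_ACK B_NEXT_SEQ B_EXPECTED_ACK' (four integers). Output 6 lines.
5176 7000 7000 5176
5176 7125 7125 5176
5342 7125 7125 5176
5533 7125 7125 5176
5533 7206 7206 5176
5533 7240 7240 5176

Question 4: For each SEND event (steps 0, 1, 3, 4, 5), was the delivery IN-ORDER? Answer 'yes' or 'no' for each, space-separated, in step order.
Answer: yes yes no yes yes

Derivation:
Step 0: SEND seq=5000 -> in-order
Step 1: SEND seq=7000 -> in-order
Step 3: SEND seq=5342 -> out-of-order
Step 4: SEND seq=7125 -> in-order
Step 5: SEND seq=7206 -> in-order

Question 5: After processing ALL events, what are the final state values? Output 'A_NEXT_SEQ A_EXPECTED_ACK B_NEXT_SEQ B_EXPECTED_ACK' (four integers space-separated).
After event 0: A_seq=5176 A_ack=7000 B_seq=7000 B_ack=5176
After event 1: A_seq=5176 A_ack=7125 B_seq=7125 B_ack=5176
After event 2: A_seq=5342 A_ack=7125 B_seq=7125 B_ack=5176
After event 3: A_seq=5533 A_ack=7125 B_seq=7125 B_ack=5176
After event 4: A_seq=5533 A_ack=7206 B_seq=7206 B_ack=5176
After event 5: A_seq=5533 A_ack=7240 B_seq=7240 B_ack=5176

Answer: 5533 7240 7240 5176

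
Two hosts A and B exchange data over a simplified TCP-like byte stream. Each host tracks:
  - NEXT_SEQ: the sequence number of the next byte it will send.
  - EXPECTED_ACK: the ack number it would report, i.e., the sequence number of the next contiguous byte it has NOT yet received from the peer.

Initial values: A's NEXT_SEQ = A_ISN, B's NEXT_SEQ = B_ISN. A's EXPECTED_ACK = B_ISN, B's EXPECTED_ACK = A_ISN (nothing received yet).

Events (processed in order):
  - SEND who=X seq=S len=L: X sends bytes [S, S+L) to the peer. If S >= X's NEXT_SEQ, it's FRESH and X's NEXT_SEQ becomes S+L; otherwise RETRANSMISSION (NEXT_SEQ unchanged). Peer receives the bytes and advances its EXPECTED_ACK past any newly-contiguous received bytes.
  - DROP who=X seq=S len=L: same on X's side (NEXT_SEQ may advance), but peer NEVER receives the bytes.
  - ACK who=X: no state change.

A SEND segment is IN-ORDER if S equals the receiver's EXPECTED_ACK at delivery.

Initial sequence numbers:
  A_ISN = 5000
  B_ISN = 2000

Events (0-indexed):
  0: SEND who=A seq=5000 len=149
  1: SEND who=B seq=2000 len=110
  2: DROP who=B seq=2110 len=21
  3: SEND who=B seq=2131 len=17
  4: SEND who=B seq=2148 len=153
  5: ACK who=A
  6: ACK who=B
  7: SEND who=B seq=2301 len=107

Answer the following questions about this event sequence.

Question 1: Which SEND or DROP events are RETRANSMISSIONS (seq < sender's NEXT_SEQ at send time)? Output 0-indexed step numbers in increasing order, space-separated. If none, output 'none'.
Answer: none

Derivation:
Step 0: SEND seq=5000 -> fresh
Step 1: SEND seq=2000 -> fresh
Step 2: DROP seq=2110 -> fresh
Step 3: SEND seq=2131 -> fresh
Step 4: SEND seq=2148 -> fresh
Step 7: SEND seq=2301 -> fresh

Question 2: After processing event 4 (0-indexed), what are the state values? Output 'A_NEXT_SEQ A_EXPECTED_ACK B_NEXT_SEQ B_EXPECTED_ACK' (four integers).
After event 0: A_seq=5149 A_ack=2000 B_seq=2000 B_ack=5149
After event 1: A_seq=5149 A_ack=2110 B_seq=2110 B_ack=5149
After event 2: A_seq=5149 A_ack=2110 B_seq=2131 B_ack=5149
After event 3: A_seq=5149 A_ack=2110 B_seq=2148 B_ack=5149
After event 4: A_seq=5149 A_ack=2110 B_seq=2301 B_ack=5149

5149 2110 2301 5149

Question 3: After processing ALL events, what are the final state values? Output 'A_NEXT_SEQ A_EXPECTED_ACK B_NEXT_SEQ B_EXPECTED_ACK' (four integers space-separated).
Answer: 5149 2110 2408 5149

Derivation:
After event 0: A_seq=5149 A_ack=2000 B_seq=2000 B_ack=5149
After event 1: A_seq=5149 A_ack=2110 B_seq=2110 B_ack=5149
After event 2: A_seq=5149 A_ack=2110 B_seq=2131 B_ack=5149
After event 3: A_seq=5149 A_ack=2110 B_seq=2148 B_ack=5149
After event 4: A_seq=5149 A_ack=2110 B_seq=2301 B_ack=5149
After event 5: A_seq=5149 A_ack=2110 B_seq=2301 B_ack=5149
After event 6: A_seq=5149 A_ack=2110 B_seq=2301 B_ack=5149
After event 7: A_seq=5149 A_ack=2110 B_seq=2408 B_ack=5149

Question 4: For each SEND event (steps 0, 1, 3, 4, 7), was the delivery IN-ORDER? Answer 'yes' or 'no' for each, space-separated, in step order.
Step 0: SEND seq=5000 -> in-order
Step 1: SEND seq=2000 -> in-order
Step 3: SEND seq=2131 -> out-of-order
Step 4: SEND seq=2148 -> out-of-order
Step 7: SEND seq=2301 -> out-of-order

Answer: yes yes no no no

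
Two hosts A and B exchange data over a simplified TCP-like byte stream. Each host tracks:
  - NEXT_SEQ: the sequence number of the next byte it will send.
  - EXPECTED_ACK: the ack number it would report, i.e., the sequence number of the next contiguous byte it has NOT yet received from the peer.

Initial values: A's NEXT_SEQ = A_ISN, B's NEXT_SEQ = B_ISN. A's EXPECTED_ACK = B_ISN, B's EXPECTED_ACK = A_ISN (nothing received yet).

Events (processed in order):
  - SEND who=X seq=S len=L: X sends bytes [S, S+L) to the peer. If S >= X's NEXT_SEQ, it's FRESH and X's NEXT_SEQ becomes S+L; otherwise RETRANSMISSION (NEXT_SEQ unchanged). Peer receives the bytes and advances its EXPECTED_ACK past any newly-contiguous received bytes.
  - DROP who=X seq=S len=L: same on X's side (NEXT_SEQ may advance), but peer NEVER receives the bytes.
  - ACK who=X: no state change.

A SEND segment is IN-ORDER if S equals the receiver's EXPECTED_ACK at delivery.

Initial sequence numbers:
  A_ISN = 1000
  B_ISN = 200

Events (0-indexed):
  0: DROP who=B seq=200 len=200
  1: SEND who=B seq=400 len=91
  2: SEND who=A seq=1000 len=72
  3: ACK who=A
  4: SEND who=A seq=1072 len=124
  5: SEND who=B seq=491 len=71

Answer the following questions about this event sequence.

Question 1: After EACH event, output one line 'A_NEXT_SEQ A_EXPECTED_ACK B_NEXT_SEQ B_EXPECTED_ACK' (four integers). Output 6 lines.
1000 200 400 1000
1000 200 491 1000
1072 200 491 1072
1072 200 491 1072
1196 200 491 1196
1196 200 562 1196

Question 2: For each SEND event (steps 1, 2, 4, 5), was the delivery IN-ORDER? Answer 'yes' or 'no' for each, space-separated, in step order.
Step 1: SEND seq=400 -> out-of-order
Step 2: SEND seq=1000 -> in-order
Step 4: SEND seq=1072 -> in-order
Step 5: SEND seq=491 -> out-of-order

Answer: no yes yes no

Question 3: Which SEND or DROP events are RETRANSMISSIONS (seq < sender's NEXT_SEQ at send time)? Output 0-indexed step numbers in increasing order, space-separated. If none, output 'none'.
Step 0: DROP seq=200 -> fresh
Step 1: SEND seq=400 -> fresh
Step 2: SEND seq=1000 -> fresh
Step 4: SEND seq=1072 -> fresh
Step 5: SEND seq=491 -> fresh

Answer: none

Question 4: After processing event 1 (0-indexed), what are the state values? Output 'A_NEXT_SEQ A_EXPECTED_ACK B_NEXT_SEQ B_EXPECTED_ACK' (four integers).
After event 0: A_seq=1000 A_ack=200 B_seq=400 B_ack=1000
After event 1: A_seq=1000 A_ack=200 B_seq=491 B_ack=1000

1000 200 491 1000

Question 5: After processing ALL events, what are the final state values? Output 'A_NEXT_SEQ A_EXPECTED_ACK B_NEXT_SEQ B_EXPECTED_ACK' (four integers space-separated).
After event 0: A_seq=1000 A_ack=200 B_seq=400 B_ack=1000
After event 1: A_seq=1000 A_ack=200 B_seq=491 B_ack=1000
After event 2: A_seq=1072 A_ack=200 B_seq=491 B_ack=1072
After event 3: A_seq=1072 A_ack=200 B_seq=491 B_ack=1072
After event 4: A_seq=1196 A_ack=200 B_seq=491 B_ack=1196
After event 5: A_seq=1196 A_ack=200 B_seq=562 B_ack=1196

Answer: 1196 200 562 1196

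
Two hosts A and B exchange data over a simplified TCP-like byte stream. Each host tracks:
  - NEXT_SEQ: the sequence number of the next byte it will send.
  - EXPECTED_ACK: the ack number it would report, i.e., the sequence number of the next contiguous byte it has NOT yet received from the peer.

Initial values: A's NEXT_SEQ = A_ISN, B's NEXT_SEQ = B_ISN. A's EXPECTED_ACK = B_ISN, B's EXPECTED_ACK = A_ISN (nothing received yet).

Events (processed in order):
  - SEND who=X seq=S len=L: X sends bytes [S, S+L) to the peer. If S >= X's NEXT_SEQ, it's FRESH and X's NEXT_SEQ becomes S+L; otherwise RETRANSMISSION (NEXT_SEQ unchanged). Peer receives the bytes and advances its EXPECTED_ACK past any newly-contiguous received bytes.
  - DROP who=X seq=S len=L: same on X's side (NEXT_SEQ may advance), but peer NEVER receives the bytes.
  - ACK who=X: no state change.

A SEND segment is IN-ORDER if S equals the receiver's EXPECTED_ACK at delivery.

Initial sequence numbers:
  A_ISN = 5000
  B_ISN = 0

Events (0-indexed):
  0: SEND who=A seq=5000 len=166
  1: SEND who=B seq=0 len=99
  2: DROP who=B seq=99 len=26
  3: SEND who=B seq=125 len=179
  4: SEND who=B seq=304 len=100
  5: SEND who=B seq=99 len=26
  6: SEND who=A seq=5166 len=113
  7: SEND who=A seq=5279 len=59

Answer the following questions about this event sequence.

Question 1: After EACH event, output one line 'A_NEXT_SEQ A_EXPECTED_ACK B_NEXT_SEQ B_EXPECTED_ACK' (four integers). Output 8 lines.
5166 0 0 5166
5166 99 99 5166
5166 99 125 5166
5166 99 304 5166
5166 99 404 5166
5166 404 404 5166
5279 404 404 5279
5338 404 404 5338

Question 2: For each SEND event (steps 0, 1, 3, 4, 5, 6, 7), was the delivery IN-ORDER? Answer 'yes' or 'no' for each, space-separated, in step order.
Answer: yes yes no no yes yes yes

Derivation:
Step 0: SEND seq=5000 -> in-order
Step 1: SEND seq=0 -> in-order
Step 3: SEND seq=125 -> out-of-order
Step 4: SEND seq=304 -> out-of-order
Step 5: SEND seq=99 -> in-order
Step 6: SEND seq=5166 -> in-order
Step 7: SEND seq=5279 -> in-order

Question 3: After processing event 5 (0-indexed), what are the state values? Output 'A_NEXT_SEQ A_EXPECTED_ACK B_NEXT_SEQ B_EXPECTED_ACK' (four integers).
After event 0: A_seq=5166 A_ack=0 B_seq=0 B_ack=5166
After event 1: A_seq=5166 A_ack=99 B_seq=99 B_ack=5166
After event 2: A_seq=5166 A_ack=99 B_seq=125 B_ack=5166
After event 3: A_seq=5166 A_ack=99 B_seq=304 B_ack=5166
After event 4: A_seq=5166 A_ack=99 B_seq=404 B_ack=5166
After event 5: A_seq=5166 A_ack=404 B_seq=404 B_ack=5166

5166 404 404 5166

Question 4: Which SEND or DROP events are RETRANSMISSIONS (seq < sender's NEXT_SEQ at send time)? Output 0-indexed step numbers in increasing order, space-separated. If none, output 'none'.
Step 0: SEND seq=5000 -> fresh
Step 1: SEND seq=0 -> fresh
Step 2: DROP seq=99 -> fresh
Step 3: SEND seq=125 -> fresh
Step 4: SEND seq=304 -> fresh
Step 5: SEND seq=99 -> retransmit
Step 6: SEND seq=5166 -> fresh
Step 7: SEND seq=5279 -> fresh

Answer: 5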